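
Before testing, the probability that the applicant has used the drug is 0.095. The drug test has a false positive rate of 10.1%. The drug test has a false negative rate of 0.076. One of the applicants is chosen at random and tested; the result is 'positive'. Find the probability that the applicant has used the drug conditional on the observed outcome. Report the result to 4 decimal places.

Write H for 'the applicant has used the drug'. Prior odds H:¬H = 0.095/0.905 = 0.10497. For the 'positive' outcome, the likelihood ratio is 0.924/0.101 = 9.1485.
Posterior odds = 0.10497 × 9.1485 = 0.96034, so P(H|E) = 0.96034/(1+0.96034) = 0.4899.

P(H | E) ≈ 0.4899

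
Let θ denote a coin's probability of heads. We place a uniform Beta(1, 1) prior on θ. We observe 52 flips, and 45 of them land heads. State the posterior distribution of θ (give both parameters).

Observing 45 successes and 7 failures updates Beta(1, 1) by adding the success and failure counts to the two shape parameters: α = 1+45 = 46, β = 1+7 = 8.

Posterior: Beta(46, 8)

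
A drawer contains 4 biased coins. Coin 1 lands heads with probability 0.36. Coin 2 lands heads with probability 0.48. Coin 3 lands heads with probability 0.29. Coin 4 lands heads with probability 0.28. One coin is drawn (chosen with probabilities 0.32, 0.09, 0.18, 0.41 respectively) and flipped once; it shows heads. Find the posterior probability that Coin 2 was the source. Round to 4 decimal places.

Tabulate prior·likelihood by source: [1] prior 0.32, lik 0.36, product 0.1152; [2] prior 0.09, lik 0.48, product 0.04320; [3] prior 0.18, lik 0.29, product 0.05220; [4] prior 0.41, lik 0.28, product 0.1148.
Normalizing constant = 0.32540; the posterior for Coin 2 is its product over the sum, 0.04320/0.32540 = 0.1328.

Posterior probability ≈ 0.1328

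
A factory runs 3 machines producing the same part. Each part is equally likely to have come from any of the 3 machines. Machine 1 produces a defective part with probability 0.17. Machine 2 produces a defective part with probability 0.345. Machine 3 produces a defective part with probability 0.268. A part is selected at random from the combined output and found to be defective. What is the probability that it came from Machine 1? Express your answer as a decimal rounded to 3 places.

Posterior probability ≈ 0.217

P(defective|M1) = 0.17; P(defective|M2) = 0.345; P(defective|M3) = 0.268.
Prior × likelihood for each source: 0.333333·0.17=0.05667, 0.333333·0.345=0.1150, 0.333333·0.268=0.08933. Summing gives P(defective) = 0.26100.
P(Machine 1 | defective) = 0.05667 / 0.26100 = 0.217.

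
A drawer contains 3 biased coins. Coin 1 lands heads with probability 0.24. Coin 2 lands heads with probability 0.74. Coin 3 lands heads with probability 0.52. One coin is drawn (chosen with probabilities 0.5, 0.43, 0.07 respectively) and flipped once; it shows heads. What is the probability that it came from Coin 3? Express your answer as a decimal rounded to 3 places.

Posterior probability ≈ 0.077

P(heads|C1) = 0.24; P(heads|C2) = 0.74; P(heads|C3) = 0.52.
Prior × likelihood for each source: 0.5·0.24=0.1200, 0.43·0.74=0.3182, 0.07·0.52=0.03640. Summing gives P(heads) = 0.47460.
P(Coin 3 | heads) = 0.03640 / 0.47460 = 0.077.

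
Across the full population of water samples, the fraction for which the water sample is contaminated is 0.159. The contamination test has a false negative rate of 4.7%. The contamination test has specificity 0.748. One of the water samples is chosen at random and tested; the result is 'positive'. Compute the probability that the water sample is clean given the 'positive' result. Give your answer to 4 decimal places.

Let H be the event that the water sample is contaminated. P(H) = 0.159, so P(¬H) = 0.841. With E the 'positive' result, P(E|H) = 0.953 and P(E|¬H) = 0.252.
P(E) = 0.953·0.159 + 0.252·0.841 = 0.15153 + 0.21193 = 0.36346.
By Bayes' theorem, P(H|E) = 0.15153 / 0.36346 = 0.4169. Hence P(¬H|E) = 1 − 0.4169 = 0.5831.

P(¬H | E) ≈ 0.5831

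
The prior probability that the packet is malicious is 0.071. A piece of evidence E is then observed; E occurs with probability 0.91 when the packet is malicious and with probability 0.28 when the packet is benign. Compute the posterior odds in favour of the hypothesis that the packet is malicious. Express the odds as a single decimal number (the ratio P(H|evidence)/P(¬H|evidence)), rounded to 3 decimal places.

Prior odds = 0.071/(1−0.071) = 0.076426. In log-odds, ln(0.076426) = -2.5714.
Add log likelihood ratio: ln(3.2500) = 1.1787.
Posterior log-odds = -1.3928, so posterior odds = exp(-1.3928) = 0.24839.

Posterior odds ≈ 0.248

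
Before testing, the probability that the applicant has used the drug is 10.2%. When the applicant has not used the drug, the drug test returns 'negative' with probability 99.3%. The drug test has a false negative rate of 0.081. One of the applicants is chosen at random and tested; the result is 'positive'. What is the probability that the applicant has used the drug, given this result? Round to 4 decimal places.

Write H for 'the applicant has used the drug'. Prior odds H:¬H = 0.102/0.898 = 0.11359. For the 'positive' outcome, the likelihood ratio is 0.919/0.007 = 131.29.
Posterior odds = 0.11359 × 131.29 = 14.912, so P(H|E) = 14.912/(1+14.912) = 0.9372.

P(H | E) ≈ 0.9372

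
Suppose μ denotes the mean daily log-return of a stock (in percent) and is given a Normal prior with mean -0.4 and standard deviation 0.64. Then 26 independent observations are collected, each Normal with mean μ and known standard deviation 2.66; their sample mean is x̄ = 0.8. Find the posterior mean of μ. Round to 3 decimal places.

With known σ, the Normal prior is conjugate. Weight on the data is w = (n/σ²)/(n/σ² + 1/τ₀²) = 3.67460/(3.67460+2.44141) = 0.60082.
Posterior mean = w·x̄ + (1−w)·μ₀ = 0.60082·0.8 + 0.39918·-0.4 = 0.321.

Posterior mean ≈ 0.321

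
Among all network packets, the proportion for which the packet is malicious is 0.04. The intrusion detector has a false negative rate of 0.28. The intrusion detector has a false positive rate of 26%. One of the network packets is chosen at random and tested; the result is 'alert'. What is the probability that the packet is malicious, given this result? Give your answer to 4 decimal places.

P(H | E) ≈ 0.1034

Let H be the event that the packet is malicious. P(H) = 0.04, so P(¬H) = 0.96. With E the 'alert' result, P(E|H) = 0.72 and P(E|¬H) = 0.26.
P(E) = 0.72·0.04 + 0.26·0.96 = 0.028800 + 0.24960 = 0.27840.
By Bayes' theorem, P(H|E) = 0.028800 / 0.27840 = 0.1034.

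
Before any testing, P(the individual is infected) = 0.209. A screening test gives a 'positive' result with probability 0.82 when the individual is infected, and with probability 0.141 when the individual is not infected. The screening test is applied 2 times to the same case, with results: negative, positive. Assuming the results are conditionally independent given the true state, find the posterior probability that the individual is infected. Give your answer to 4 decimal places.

Posterior P(H) ≈ 0.2436

With H the event that the individual is infected, the joint likelihood of the observed sequence is P(data|H) = 0.18·0.82 = 0.14760 and P(data|¬H) = 0.859·0.141 = 0.12112.
Bayes: P(H|data) = 0.209·0.14760 / (0.209·0.14760 + 0.791·0.12112) = 0.030848/0.12665 = 0.2436.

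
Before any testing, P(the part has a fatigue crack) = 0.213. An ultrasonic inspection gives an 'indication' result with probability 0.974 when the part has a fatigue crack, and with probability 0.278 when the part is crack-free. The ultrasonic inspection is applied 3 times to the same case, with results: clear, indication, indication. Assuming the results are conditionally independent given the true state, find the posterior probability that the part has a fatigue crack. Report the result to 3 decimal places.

Posterior P(H) ≈ 0.107

Let H be the event that the part has a fatigue crack; start with P(H) = 0.213. P('indication'|H) = 0.974, P('indication'|¬H) = 0.278.
Update on result 1 ('clear'): P(H) ← 0.026·0.2130 / (0.026·0.2130 + 0.722·0.7870) = 0.0055380/0.57375 = 0.0097.
Update on result 2 ('indication'): P(H) ← 0.974·0.0097 / (0.974·0.0097 + 0.278·0.9903) = 0.0094013/0.28472 = 0.0330.
Update on result 3 ('indication'): P(H) ← 0.974·0.0330 / (0.974·0.0330 + 0.278·0.9670) = 0.032161/0.30098 = 0.1069.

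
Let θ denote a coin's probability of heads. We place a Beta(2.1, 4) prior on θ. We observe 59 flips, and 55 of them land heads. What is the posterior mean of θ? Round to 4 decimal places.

The binomial likelihood is conjugate to the Beta prior: with 55 successes and 4 failures, the posterior is Beta(2.1+55, 4+4) = Beta(57.1, 8).
E[θ | data] = 57.1/(57.1+8) = 0.8771.

Posterior mean ≈ 0.8771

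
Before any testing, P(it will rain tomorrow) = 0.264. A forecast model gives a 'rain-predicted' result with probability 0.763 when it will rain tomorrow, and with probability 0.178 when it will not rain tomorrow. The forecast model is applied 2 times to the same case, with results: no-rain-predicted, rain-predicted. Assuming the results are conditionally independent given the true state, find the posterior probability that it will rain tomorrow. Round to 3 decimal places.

Posterior P(H) ≈ 0.307

With H the event that it will rain tomorrow, the joint likelihood of the observed sequence is P(data|H) = 0.237·0.763 = 0.18083 and P(data|¬H) = 0.822·0.178 = 0.14632.
Bayes: P(H|data) = 0.264·0.18083 / (0.264·0.18083 + 0.736·0.14632) = 0.047739/0.15543 = 0.3071.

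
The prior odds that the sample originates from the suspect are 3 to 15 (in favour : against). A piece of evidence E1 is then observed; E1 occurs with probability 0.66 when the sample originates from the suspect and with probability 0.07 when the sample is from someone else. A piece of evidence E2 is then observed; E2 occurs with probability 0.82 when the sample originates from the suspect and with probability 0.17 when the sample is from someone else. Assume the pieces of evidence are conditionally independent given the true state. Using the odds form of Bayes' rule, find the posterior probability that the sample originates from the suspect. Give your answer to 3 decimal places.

Posterior probability ≈ 0.901

Prior odds = 3/15 = 0.20000. In log-odds, ln(0.20000) = -1.6094.
Add log likelihood ratios: ln(9.4286) + ln(4.8235) = 3.8173.
Posterior log-odds = 2.2078, so posterior odds = exp(2.2078) = 9.0958. Converting, P(H|E) = 9.0958/10.096 = 0.901.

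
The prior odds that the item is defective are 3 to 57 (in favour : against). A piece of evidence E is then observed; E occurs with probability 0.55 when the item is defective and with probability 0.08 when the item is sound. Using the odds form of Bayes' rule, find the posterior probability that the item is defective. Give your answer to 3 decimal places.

Prior odds = 3/57 = 0.052632. In log-odds, ln(0.052632) = -2.9444.
Add log likelihood ratio: ln(6.8750) = 1.9279.
Posterior log-odds = -1.0165, so posterior odds = exp(-1.0165) = 0.36184. Converting, P(H|E) = 0.36184/1.3618 = 0.266.

Posterior probability ≈ 0.266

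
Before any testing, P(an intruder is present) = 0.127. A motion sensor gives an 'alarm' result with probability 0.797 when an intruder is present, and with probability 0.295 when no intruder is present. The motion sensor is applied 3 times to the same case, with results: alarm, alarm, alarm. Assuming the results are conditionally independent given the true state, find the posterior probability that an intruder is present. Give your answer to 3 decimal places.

Posterior P(H) ≈ 0.742

With H the event that an intruder is present, the joint likelihood of the observed sequence is P(data|H) = 0.797·0.797·0.797 = 0.50626 and P(data|¬H) = 0.295·0.295·0.295 = 0.025672.
Bayes: P(H|data) = 0.127·0.50626 / (0.127·0.50626 + 0.873·0.025672) = 0.064295/0.086707 = 0.7415.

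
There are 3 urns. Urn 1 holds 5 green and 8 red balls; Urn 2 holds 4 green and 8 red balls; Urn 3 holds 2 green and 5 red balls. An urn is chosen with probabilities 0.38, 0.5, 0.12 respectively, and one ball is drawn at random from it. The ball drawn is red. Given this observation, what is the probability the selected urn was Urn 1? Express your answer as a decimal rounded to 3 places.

Posterior probability ≈ 0.358

P(red|Urn 1) = 0.6154; P(red|Urn 2) = 0.6667; P(red|Urn 3) = 0.7143.
Prior × likelihood for each source: 0.38·0.6154=0.2338, 0.5·0.6667=0.3333, 0.12·0.7143=0.08571. Summing gives P(red) = 0.65289.
P(Urn 1 | red) = 0.2338 / 0.65289 = 0.358.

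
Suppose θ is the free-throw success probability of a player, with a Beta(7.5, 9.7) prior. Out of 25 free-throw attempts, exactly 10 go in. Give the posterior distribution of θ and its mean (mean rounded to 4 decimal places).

The binomial likelihood is conjugate to the Beta prior: with 10 successes and 15 failures, the posterior is Beta(7.5+10, 9.7+15) = Beta(17.5, 24.7).
E[θ | data] = 17.5/(17.5+24.7) = 0.4147.

Posterior: Beta(17.5, 24.7); mean ≈ 0.4147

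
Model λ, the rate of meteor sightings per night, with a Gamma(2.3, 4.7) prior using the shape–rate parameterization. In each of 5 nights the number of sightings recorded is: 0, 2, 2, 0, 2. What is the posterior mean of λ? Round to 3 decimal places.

The Poisson likelihood adds the total count to the shape and the number of exposure periods to the rate. Here ∑xᵢ = 6 and n = 5, so shape 2.3→8.3 and rate 4.7→9.7.
E[λ | data] = 8.3/9.7 = 0.856.

Posterior mean ≈ 0.856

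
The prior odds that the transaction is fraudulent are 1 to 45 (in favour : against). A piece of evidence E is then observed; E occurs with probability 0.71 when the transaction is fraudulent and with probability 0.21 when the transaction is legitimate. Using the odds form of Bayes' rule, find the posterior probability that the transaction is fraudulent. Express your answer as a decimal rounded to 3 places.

Prior odds = 1/45 = 0.022222. In log-odds, ln(0.022222) = -3.8067.
Add log likelihood ratio: ln(3.3810) = 1.2182.
Posterior log-odds = -2.5885, so posterior odds = exp(-2.5885) = 0.075132. Converting, P(H|E) = 0.075132/1.0751 = 0.070.

Posterior probability ≈ 0.070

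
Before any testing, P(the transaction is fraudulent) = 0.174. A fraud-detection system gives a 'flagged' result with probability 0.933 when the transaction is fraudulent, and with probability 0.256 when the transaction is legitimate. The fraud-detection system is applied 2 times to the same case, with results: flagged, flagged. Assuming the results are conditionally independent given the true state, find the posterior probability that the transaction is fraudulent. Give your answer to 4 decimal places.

With H the event that the transaction is fraudulent, the joint likelihood of the observed sequence is P(data|H) = 0.933·0.933 = 0.87049 and P(data|¬H) = 0.256·0.256 = 0.065536.
Bayes: P(H|data) = 0.174·0.87049 / (0.174·0.87049 + 0.826·0.065536) = 0.15147/0.20560 = 0.7367.

Posterior P(H) ≈ 0.7367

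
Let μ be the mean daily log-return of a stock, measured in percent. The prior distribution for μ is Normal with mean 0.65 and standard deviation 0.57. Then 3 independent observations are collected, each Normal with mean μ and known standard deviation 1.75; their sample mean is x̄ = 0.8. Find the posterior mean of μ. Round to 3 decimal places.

Posterior mean ≈ 0.686

With known σ, the Normal prior is conjugate. Weight on the data is w = (n/σ²)/(n/σ² + 1/τ₀²) = 0.979592/(0.979592+3.07787) = 0.24143.
Posterior mean = w·x̄ + (1−w)·μ₀ = 0.24143·0.8 + 0.75857·0.65 = 0.686.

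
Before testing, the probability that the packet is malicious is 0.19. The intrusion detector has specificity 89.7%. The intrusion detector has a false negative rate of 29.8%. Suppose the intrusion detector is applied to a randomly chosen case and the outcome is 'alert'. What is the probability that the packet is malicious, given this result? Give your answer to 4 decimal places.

P(H | E) ≈ 0.6152

Let H be the event that the packet is malicious. P(H) = 0.19, so P(¬H) = 0.81. With E the 'alert' result, P(E|H) = 0.702 and P(E|¬H) = 0.103.
P(E) = 0.702·0.19 + 0.103·0.81 = 0.13338 + 0.083430 = 0.21681.
By Bayes' theorem, P(H|E) = 0.13338 / 0.21681 = 0.6152.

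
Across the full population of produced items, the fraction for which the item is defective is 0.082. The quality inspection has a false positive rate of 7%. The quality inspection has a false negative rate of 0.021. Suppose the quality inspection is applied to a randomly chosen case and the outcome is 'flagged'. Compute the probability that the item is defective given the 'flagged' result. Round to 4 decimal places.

P(H | E) ≈ 0.5554

Let H be the event that the item is defective. P(H) = 0.082, so P(¬H) = 0.918. With E the 'flagged' result, P(E|H) = 0.979 and P(E|¬H) = 0.07.
P(E) = 0.979·0.082 + 0.07·0.918 = 0.080278 + 0.064260 = 0.14454.
By Bayes' theorem, P(H|E) = 0.080278 / 0.14454 = 0.5554.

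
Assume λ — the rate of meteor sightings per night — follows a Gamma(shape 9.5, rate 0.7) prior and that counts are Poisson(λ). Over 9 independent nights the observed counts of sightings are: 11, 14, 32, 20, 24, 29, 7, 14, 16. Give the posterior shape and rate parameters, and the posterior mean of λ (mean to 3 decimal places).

Total count ∑xᵢ = 167 over n = 9 nights.
Gamma is conjugate to the Poisson likelihood: posterior is Gamma(shape = 9.5+167 = 176.5, rate = 0.7+9 = 9.7).
E[λ | data] = 176.5/9.7 = 18.196.

Posterior: Gamma(shape=176.5, rate=9.7); mean ≈ 18.196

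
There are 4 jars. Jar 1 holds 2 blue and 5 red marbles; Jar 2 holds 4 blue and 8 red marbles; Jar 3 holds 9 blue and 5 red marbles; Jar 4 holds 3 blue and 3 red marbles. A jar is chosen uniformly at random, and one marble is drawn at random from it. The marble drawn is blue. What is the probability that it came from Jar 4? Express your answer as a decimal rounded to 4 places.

P(blue|Jar 1) = 0.2857; P(blue|Jar 2) = 0.3333; P(blue|Jar 3) = 0.6429; P(blue|Jar 4) = 0.5.
Prior × likelihood for each source: 0.25·0.2857=0.07143, 0.25·0.3333=0.08333, 0.25·0.6429=0.1607, 0.25·0.5=0.1250. Summing gives P(blue) = 0.44048.
P(Jar 4 | blue) = 0.1250 / 0.44048 = 0.2838.

Posterior probability ≈ 0.2838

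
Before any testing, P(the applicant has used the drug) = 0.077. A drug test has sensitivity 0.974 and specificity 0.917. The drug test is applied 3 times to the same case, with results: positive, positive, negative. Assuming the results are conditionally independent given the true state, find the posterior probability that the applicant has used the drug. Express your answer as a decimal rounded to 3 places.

Posterior P(H) ≈ 0.246

With H the event that the applicant has used the drug, the joint likelihood of the observed sequence is P(data|H) = 0.974·0.974·0.026 = 0.024666 and P(data|¬H) = 0.083·0.083·0.917 = 0.0063172.
Bayes: P(H|data) = 0.077·0.024666 / (0.077·0.024666 + 0.923·0.0063172) = 0.0018992/0.0077300 = 0.2457.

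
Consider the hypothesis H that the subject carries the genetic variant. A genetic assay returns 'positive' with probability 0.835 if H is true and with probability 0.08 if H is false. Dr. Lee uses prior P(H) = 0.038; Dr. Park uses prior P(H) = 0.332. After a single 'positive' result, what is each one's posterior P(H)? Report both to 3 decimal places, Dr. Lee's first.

Dr. Lee: 0.292; Dr. Park: 0.838

The likelihood ratio for a 'positive' result is 0.835/0.08 = 10.438.
Dr. Lee: prior odds 0.038/0.962 = 0.039501; posterior odds 0.41229; posterior probability 0.292.
Dr. Park: prior odds 0.332/0.668 = 0.49701; posterior odds 5.1875; posterior probability 0.838.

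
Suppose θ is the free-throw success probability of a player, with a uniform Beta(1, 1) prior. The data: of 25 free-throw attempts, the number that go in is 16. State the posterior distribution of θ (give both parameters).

Observing 16 successes and 9 failures updates Beta(1, 1) by adding the success and failure counts to the two shape parameters: α = 1+16 = 17, β = 1+9 = 10.

Posterior: Beta(17, 10)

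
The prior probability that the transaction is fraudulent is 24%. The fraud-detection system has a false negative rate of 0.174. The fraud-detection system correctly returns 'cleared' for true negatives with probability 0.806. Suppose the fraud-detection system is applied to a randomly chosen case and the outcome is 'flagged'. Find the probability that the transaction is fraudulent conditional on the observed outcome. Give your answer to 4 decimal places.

P(H | E) ≈ 0.5735

Let H be the event that the transaction is fraudulent. P(H) = 0.24, so P(¬H) = 0.76. With E the 'flagged' result, P(E|H) = 0.826 and P(E|¬H) = 0.194.
P(E) = 0.826·0.24 + 0.194·0.76 = 0.19824 + 0.14744 = 0.34568.
By Bayes' theorem, P(H|E) = 0.19824 / 0.34568 = 0.5735.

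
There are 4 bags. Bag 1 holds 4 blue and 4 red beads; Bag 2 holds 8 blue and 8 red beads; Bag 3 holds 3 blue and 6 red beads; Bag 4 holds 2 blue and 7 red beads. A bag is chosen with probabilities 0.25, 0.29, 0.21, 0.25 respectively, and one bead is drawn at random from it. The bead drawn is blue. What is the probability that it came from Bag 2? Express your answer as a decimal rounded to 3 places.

Tabulate prior·likelihood by source: [1] prior 0.25, lik 0.5, product 0.1250; [2] prior 0.29, lik 0.5, product 0.1450; [3] prior 0.21, lik 0.3333, product 0.07000; [4] prior 0.25, lik 0.2222, product 0.05556.
Normalizing constant = 0.39556; the posterior for Bag 2 is its product over the sum, 0.1450/0.39556 = 0.367.

Posterior probability ≈ 0.367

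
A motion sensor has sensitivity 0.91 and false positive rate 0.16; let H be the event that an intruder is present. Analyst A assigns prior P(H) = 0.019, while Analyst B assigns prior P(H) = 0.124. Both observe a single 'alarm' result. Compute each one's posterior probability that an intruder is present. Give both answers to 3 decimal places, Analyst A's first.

The likelihood ratio for an 'alarm' result is 0.91/0.16 = 5.6875.
Analyst A: prior odds 0.019/0.981 = 0.019368; posterior odds 0.11016; posterior probability 0.099.
Analyst B: prior odds 0.124/0.876 = 0.14155; posterior odds 0.80508; posterior probability 0.446.

Analyst A: 0.099; Analyst B: 0.446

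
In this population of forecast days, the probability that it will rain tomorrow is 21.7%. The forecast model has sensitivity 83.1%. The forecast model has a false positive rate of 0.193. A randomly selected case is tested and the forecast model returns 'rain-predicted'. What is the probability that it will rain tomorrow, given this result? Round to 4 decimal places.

Write H for 'it will rain tomorrow'. Prior odds H:¬H = 0.217/0.783 = 0.27714. For the 'rain-predicted' outcome, the likelihood ratio is 0.831/0.193 = 4.3057.
Posterior odds = 0.27714 × 4.3057 = 1.1933, so P(H|E) = 1.1933/(1+1.1933) = 0.5441.

P(H | E) ≈ 0.5441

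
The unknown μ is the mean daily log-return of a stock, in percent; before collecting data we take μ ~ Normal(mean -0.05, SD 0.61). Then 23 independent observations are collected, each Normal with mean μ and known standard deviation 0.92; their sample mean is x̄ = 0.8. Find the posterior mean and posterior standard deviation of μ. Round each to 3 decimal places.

Prior precision 1/τ₀² = 1/0.61² = 2.68745; data precision n/σ² = 23/0.92² = 27.1739.
Posterior precision = 2.68745 + 27.1739 = 29.8614, giving posterior SD = 1/√29.8614 = 0.183.
Posterior mean = (2.68745·-0.05 + 27.1739·0.8) / 29.8614 = 0.724.

Posterior mean ≈ 0.724; posterior SD ≈ 0.183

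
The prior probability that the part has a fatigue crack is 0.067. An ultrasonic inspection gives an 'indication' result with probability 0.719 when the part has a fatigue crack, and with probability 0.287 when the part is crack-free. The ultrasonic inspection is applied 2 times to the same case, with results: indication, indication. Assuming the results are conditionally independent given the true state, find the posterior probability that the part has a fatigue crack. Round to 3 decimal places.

Posterior P(H) ≈ 0.311

With H the event that the part has a fatigue crack, the joint likelihood of the observed sequence is P(data|H) = 0.719·0.719 = 0.51696 and P(data|¬H) = 0.287·0.287 = 0.082369.
Bayes: P(H|data) = 0.067·0.51696 / (0.067·0.51696 + 0.933·0.082369) = 0.034636/0.11149 = 0.3107.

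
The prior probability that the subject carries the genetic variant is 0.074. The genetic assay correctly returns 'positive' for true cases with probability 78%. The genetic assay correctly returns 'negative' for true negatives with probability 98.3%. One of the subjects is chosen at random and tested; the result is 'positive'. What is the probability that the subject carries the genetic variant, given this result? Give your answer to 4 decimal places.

Write H for 'the subject carries the genetic variant'. Prior odds H:¬H = 0.074/0.926 = 0.079914. For the 'positive' outcome, the likelihood ratio is 0.78/0.017 = 45.882.
Posterior odds = 0.079914 × 45.882 = 3.6666, so P(H|E) = 3.6666/(1+3.6666) = 0.7857.

P(H | E) ≈ 0.7857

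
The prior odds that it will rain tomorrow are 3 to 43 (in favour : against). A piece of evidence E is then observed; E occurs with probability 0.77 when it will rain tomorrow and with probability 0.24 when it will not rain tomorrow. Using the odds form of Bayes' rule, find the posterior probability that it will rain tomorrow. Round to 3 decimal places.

Prior odds = 3/43 = 0.069767.
Likelihood ratio for E = 0.77/0.24 = 3.2083.
Posterior odds = prior odds × LR = 0.22384.
Posterior probability = odds/(1+odds) = 0.22384/1.2238 = 0.183.

Posterior probability ≈ 0.183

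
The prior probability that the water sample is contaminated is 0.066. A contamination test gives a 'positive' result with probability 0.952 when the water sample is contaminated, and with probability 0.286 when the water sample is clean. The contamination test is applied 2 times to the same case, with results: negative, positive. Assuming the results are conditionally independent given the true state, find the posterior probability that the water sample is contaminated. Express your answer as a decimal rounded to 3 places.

Posterior P(H) ≈ 0.016

Let H be the event that the water sample is contaminated; start with P(H) = 0.066. P('positive'|H) = 0.952, P('positive'|¬H) = 0.286.
Update on result 1 ('negative'): P(H) ← 0.048·0.0660 / (0.048·0.0660 + 0.714·0.9340) = 0.0031680/0.67004 = 0.0047.
Update on result 2 ('positive'): P(H) ← 0.952·0.0047 / (0.952·0.0047 + 0.286·0.9953) = 0.0045011/0.28915 = 0.0156.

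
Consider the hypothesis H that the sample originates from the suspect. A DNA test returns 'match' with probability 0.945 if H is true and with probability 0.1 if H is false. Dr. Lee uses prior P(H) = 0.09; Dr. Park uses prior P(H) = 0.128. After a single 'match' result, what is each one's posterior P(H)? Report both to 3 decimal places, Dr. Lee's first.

Dr. Lee: 0.483; Dr. Park: 0.581

P('+'|H) = 0.945, P('+'|¬H) = 0.1.
Dr. Lee: numerator 0.945·0.09 = 0.085050; evidence = 0.085050+0.1·0.91 = 0.17605; posterior = 0.483.
Dr. Park: numerator 0.945·0.128 = 0.12096; evidence = 0.12096+0.1·0.872 = 0.20816; posterior = 0.581.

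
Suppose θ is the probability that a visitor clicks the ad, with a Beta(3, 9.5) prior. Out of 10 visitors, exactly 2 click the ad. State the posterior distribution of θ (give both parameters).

The binomial likelihood is conjugate to the Beta prior: with 2 successes and 8 failures, the posterior is Beta(3+2, 9.5+8) = Beta(5, 17.5).

Posterior: Beta(5, 17.5)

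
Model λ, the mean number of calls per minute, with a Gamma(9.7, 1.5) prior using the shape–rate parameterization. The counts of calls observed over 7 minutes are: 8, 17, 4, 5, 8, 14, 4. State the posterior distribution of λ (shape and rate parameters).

Total count ∑xᵢ = 60 over n = 7 minutes.
Gamma is conjugate to the Poisson likelihood: posterior is Gamma(shape = 9.7+60 = 69.7, rate = 1.5+7 = 8.5).

Posterior: Gamma(shape=69.7, rate=8.5)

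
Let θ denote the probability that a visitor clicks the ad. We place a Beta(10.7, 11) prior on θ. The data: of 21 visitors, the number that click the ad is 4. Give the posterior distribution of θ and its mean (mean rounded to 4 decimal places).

Posterior: Beta(14.7, 28); mean ≈ 0.3443

Observing 4 successes and 17 failures updates Beta(10.7, 11) by adding the success and failure counts to the two shape parameters: α = 10.7+4 = 14.7, β = 11+17 = 28.
Posterior mean = α/(α+β) = 14.7/42.7 = 0.3443.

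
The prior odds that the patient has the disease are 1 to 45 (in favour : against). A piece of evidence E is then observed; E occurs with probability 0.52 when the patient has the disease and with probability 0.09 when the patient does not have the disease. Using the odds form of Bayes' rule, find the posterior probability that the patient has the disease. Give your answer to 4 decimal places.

Prior odds = 1/45 = 0.022222.
Likelihood ratio for E = 0.52/0.09 = 5.7778.
Posterior odds = prior odds × LR = 0.12840.
Posterior probability = odds/(1+odds) = 0.12840/1.1284 = 0.1138.

Posterior probability ≈ 0.1138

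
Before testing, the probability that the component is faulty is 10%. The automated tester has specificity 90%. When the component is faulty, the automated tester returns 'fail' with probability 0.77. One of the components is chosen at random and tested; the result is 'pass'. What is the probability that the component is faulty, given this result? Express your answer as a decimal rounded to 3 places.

P(H | E) ≈ 0.028

Let H be the event that the component is faulty. P(H) = 0.1, so P(¬H) = 0.9. With E the 'pass' result, P(E|H) = 0.23 and P(E|¬H) = 0.9.
P(E) = 0.23·0.1 + 0.9·0.9 = 0.023000 + 0.81000 = 0.83300.
By Bayes' theorem, P(H|E) = 0.023000 / 0.83300 = 0.028.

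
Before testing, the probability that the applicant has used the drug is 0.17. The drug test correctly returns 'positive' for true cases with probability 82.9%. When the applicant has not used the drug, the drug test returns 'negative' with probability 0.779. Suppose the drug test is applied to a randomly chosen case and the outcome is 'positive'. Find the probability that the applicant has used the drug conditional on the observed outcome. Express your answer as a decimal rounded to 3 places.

Write H for 'the applicant has used the drug'. Prior odds H:¬H = 0.17/0.83 = 0.20482. For the 'positive' outcome, the likelihood ratio is 0.829/0.221 = 3.7511.
Posterior odds = 0.20482 × 3.7511 = 0.76830, so P(H|E) = 0.76830/(1+0.76830) = 0.434.

P(H | E) ≈ 0.434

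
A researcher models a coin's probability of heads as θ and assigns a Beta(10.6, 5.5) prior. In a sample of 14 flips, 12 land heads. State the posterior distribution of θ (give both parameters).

Posterior: Beta(22.6, 7.5)

The binomial likelihood is conjugate to the Beta prior: with 12 successes and 2 failures, the posterior is Beta(10.6+12, 5.5+2) = Beta(22.6, 7.5).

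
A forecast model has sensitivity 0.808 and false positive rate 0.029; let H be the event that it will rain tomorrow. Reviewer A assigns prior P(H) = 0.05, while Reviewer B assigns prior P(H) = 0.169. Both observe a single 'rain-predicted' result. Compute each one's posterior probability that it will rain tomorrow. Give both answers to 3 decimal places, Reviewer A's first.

P('+'|H) = 0.808, P('+'|¬H) = 0.029.
Reviewer A: numerator 0.808·0.05 = 0.040400; evidence = 0.040400+0.029·0.95 = 0.067950; posterior = 0.595.
Reviewer B: numerator 0.808·0.169 = 0.13655; evidence = 0.13655+0.029·0.831 = 0.16065; posterior = 0.850.

Reviewer A: 0.595; Reviewer B: 0.850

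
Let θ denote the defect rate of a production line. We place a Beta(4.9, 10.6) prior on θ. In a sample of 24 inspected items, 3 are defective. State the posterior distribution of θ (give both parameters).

Observing 3 successes and 21 failures updates Beta(4.9, 10.6) by adding the success and failure counts to the two shape parameters: α = 4.9+3 = 7.9, β = 10.6+21 = 31.6.

Posterior: Beta(7.9, 31.6)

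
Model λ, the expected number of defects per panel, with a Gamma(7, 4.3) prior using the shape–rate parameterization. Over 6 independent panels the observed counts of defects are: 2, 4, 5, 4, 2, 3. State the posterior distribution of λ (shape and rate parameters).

Posterior: Gamma(shape=27, rate=10.3)

Total count ∑xᵢ = 20 over n = 6 panels.
Gamma is conjugate to the Poisson likelihood: posterior is Gamma(shape = 7+20 = 27, rate = 4.3+6 = 10.3).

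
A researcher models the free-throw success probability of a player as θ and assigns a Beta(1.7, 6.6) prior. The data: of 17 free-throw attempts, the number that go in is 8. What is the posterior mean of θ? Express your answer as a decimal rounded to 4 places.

Observing 8 successes and 9 failures updates Beta(1.7, 6.6) by adding the success and failure counts to the two shape parameters: α = 1.7+8 = 9.7, β = 6.6+9 = 15.6.
Posterior mean = α/(α+β) = 9.7/25.3 = 0.3834.

Posterior mean ≈ 0.3834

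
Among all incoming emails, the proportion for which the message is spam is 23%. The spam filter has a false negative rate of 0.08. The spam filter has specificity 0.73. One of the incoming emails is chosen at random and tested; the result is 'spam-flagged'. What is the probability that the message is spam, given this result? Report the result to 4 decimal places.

Let H be the event that the message is spam. P(H) = 0.23, so P(¬H) = 0.77. With E the 'spam-flagged' result, P(E|H) = 0.92 and P(E|¬H) = 0.27.
P(E) = 0.92·0.23 + 0.27·0.77 = 0.21160 + 0.20790 = 0.41950.
By Bayes' theorem, P(H|E) = 0.21160 / 0.41950 = 0.5044.

P(H | E) ≈ 0.5044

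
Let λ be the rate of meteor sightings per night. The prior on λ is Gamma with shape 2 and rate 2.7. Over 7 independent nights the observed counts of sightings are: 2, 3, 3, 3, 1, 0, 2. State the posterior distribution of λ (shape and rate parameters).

Posterior: Gamma(shape=16, rate=9.7)

The Poisson likelihood adds the total count to the shape and the number of exposure periods to the rate. Here ∑xᵢ = 14 and n = 7, so shape 2→16 and rate 2.7→9.7.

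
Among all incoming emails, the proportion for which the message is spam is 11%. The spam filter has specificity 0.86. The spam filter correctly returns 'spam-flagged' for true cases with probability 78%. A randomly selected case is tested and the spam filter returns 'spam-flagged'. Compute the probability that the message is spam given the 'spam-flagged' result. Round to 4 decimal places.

Let H be the event that the message is spam. P(H) = 0.11, so P(¬H) = 0.89. With E the 'spam-flagged' result, P(E|H) = 0.78 and P(E|¬H) = 0.14.
P(E) = 0.78·0.11 + 0.14·0.89 = 0.085800 + 0.12460 = 0.21040.
By Bayes' theorem, P(H|E) = 0.085800 / 0.21040 = 0.4078.

P(H | E) ≈ 0.4078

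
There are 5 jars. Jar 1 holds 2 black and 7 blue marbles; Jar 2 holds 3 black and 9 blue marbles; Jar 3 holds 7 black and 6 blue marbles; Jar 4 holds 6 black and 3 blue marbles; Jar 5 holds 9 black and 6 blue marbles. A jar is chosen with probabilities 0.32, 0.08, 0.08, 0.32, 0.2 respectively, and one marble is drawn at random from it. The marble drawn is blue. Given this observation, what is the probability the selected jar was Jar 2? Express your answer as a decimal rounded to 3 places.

P(blue|Jar 1) = 0.7778; P(blue|Jar 2) = 0.75; P(blue|Jar 3) = 0.4615; P(blue|Jar 4) = 0.3333; P(blue|Jar 5) = 0.4.
Prior × likelihood for each source: 0.32·0.7778=0.2489, 0.08·0.75=0.06000, 0.08·0.4615=0.03692, 0.32·0.3333=0.1067, 0.2·0.4=0.08000. Summing gives P(blue) = 0.53248.
P(Jar 2 | blue) = 0.06000 / 0.53248 = 0.113.

Posterior probability ≈ 0.113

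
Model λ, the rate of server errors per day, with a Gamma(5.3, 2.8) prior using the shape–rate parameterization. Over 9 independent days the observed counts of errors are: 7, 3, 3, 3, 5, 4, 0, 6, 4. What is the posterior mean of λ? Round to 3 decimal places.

Posterior mean ≈ 3.415

The Poisson likelihood adds the total count to the shape and the number of exposure periods to the rate. Here ∑xᵢ = 35 and n = 9, so shape 5.3→40.3 and rate 2.8→11.8.
Posterior mean = shape/rate = 40.3/11.8 = 3.415.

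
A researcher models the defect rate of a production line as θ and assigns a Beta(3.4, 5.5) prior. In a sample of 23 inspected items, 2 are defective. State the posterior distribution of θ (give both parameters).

The binomial likelihood is conjugate to the Beta prior: with 2 successes and 21 failures, the posterior is Beta(3.4+2, 5.5+21) = Beta(5.4, 26.5).

Posterior: Beta(5.4, 26.5)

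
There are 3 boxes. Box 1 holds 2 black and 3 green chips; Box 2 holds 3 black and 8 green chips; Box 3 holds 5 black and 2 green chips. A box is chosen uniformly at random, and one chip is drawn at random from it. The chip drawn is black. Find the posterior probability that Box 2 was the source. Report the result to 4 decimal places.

Tabulate prior·likelihood by source: [1] prior 0.333333, lik 0.4, product 0.1333; [2] prior 0.333333, lik 0.2727, product 0.09091; [3] prior 0.333333, lik 0.7143, product 0.2381.
Normalizing constant = 0.46234; the posterior for Box 2 is its product over the sum, 0.09091/0.46234 = 0.1966.

Posterior probability ≈ 0.1966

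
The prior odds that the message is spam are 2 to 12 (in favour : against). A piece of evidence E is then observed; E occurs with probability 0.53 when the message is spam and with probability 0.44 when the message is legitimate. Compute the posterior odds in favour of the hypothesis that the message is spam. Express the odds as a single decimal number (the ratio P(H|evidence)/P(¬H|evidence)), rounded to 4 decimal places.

Prior odds = 2/12 = 0.16667. In log-odds, ln(0.16667) = -1.7918.
Add log likelihood ratio: ln(1.2045) = 0.18610.
Posterior log-odds = -1.6057, so posterior odds = exp(-1.6057) = 0.20076.

Posterior odds ≈ 0.2008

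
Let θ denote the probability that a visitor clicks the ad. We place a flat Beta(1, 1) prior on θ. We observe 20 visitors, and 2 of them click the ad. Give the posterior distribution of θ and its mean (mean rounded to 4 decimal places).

Posterior: Beta(3, 19); mean ≈ 0.1364

The binomial likelihood is conjugate to the Beta prior: with 2 successes and 18 failures, the posterior is Beta(1+2, 1+18) = Beta(3, 19).
Posterior mean = α/(α+β) = 3/22 = 0.1364.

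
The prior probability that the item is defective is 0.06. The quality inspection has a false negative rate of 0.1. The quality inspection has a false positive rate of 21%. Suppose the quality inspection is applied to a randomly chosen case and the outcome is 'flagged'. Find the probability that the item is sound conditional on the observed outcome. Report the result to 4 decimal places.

P(¬H | E) ≈ 0.7852

Let H be the event that the item is defective. P(H) = 0.06, so P(¬H) = 0.94. With E the 'flagged' result, P(E|H) = 0.9 and P(E|¬H) = 0.21.
P(E) = 0.9·0.06 + 0.21·0.94 = 0.054000 + 0.19740 = 0.25140.
By Bayes' theorem, P(H|E) = 0.054000 / 0.25140 = 0.2148. Hence P(¬H|E) = 1 − 0.2148 = 0.7852.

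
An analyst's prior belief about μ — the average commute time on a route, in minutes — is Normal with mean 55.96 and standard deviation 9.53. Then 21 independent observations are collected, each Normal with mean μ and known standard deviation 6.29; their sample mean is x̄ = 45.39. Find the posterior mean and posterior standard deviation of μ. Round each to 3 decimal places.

Posterior mean ≈ 45.605; posterior SD ≈ 1.359

With known σ, the Normal prior is conjugate. Weight on the data is w = (n/σ²)/(n/σ² + 1/τ₀²) = 0.530784/(0.530784+0.0110107) = 0.97968.
Posterior mean = w·x̄ + (1−w)·μ₀ = 0.97968·45.39 + 0.020323·55.96 = 45.605. Posterior variance = 1/(0.530784+0.0110107) = 1.84572, so SD = 1.359.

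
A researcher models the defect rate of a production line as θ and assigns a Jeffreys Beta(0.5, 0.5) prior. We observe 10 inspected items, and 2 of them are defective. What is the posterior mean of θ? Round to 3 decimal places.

The binomial likelihood is conjugate to the Beta prior: with 2 successes and 8 failures, the posterior is Beta(0.5+2, 0.5+8) = Beta(2.5, 8.5).
E[θ | data] = 2.5/(2.5+8.5) = 0.227.

Posterior mean ≈ 0.227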